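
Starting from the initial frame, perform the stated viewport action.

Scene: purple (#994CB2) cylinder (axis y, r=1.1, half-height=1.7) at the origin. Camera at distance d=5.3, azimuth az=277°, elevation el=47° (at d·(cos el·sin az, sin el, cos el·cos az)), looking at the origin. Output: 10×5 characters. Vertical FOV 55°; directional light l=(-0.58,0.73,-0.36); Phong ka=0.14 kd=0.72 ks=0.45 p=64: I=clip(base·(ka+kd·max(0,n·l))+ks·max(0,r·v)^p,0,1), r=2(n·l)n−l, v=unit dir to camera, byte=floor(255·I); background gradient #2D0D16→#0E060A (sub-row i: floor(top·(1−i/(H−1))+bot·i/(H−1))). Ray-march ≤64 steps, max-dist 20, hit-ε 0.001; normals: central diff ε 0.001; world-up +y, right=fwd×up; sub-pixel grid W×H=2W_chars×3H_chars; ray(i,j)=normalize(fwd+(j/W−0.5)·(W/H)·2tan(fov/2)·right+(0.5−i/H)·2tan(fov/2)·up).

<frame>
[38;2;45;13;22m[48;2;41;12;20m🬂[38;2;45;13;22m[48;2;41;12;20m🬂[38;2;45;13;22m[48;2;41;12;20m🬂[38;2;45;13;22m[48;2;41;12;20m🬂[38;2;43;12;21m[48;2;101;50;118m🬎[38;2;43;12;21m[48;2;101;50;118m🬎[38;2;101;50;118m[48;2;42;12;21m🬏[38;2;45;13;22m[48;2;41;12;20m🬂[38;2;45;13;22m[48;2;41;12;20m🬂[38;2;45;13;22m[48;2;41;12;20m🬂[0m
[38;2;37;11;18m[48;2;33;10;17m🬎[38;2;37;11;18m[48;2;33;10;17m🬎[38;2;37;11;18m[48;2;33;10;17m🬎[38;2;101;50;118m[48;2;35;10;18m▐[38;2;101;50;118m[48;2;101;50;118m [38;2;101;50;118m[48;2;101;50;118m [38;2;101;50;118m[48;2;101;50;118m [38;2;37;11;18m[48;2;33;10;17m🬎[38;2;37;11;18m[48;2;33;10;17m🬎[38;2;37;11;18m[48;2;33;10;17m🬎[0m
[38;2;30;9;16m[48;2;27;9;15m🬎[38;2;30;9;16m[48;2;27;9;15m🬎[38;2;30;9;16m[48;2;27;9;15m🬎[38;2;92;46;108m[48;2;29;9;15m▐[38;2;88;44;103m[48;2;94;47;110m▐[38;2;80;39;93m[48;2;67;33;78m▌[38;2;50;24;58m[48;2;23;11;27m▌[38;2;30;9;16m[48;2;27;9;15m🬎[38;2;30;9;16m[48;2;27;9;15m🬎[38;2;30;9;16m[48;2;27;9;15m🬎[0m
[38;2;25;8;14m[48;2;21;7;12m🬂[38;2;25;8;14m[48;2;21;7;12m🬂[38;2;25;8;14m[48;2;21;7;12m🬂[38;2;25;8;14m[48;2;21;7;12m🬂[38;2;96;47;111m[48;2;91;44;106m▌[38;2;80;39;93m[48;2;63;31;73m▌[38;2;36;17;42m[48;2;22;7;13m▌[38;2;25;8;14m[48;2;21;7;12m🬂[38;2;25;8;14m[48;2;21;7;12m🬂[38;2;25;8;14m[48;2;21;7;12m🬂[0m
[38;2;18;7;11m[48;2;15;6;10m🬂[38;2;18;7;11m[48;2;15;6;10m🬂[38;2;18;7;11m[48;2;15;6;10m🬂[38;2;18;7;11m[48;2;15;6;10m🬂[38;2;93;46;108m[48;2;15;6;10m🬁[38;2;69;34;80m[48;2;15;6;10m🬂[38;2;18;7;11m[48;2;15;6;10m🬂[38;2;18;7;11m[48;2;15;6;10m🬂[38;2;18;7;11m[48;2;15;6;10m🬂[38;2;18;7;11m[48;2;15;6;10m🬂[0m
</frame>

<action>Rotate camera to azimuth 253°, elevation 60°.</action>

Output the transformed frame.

<frame>
[38;2;45;13;22m[48;2;41;12;20m🬂[38;2;45;13;22m[48;2;41;12;20m🬂[38;2;45;13;22m[48;2;41;12;20m🬂[38;2;45;13;22m[48;2;41;12;20m🬂[38;2;43;12;21m[48;2;101;50;118m🬎[38;2;43;12;21m[48;2;101;50;118m🬎[38;2;101;50;118m[48;2;42;12;21m🬏[38;2;45;13;22m[48;2;41;12;20m🬂[38;2;45;13;22m[48;2;41;12;20m🬂[38;2;45;13;22m[48;2;41;12;20m🬂[0m
[38;2;37;11;18m[48;2;33;10;17m🬎[38;2;37;11;18m[48;2;33;10;17m🬎[38;2;37;11;18m[48;2;33;10;17m🬎[38;2;38;11;19m[48;2;101;50;118m🬀[38;2;101;50;118m[48;2;101;50;118m [38;2;101;50;118m[48;2;101;50;118m [38;2;101;50;118m[48;2;101;50;118m [38;2;101;50;118m[48;2;36;10;18m🬓[38;2;37;11;18m[48;2;33;10;17m🬎[38;2;37;11;18m[48;2;33;10;17m🬎[0m
[38;2;30;9;16m[48;2;27;9;15m🬎[38;2;30;9;16m[48;2;27;9;15m🬎[38;2;30;9;16m[48;2;27;9;15m🬎[38;2;90;44;104m[48;2;29;9;15m▐[38;2;101;50;118m[48;2;95;47;111m🬎[38;2;101;50;118m[48;2;91;44;105m🬎[38;2;95;47;111m[48;2;56;28;66m🬕[38;2;30;9;16m[48;2;27;9;15m🬎[38;2;30;9;16m[48;2;27;9;15m🬎[38;2;30;9;16m[48;2;27;9;15m🬎[0m
[38;2;25;8;14m[48;2;21;7;12m🬂[38;2;25;8;14m[48;2;21;7;12m🬂[38;2;25;8;14m[48;2;21;7;12m🬂[38;2;25;8;14m[48;2;21;7;12m🬂[38;2;93;46;109m[48;2;20;7;12m🬬[38;2;94;46;109m[48;2;84;42;98m▌[38;2;67;33;79m[48;2;21;7;12m🬄[38;2;25;8;14m[48;2;21;7;12m🬂[38;2;25;8;14m[48;2;21;7;12m🬂[38;2;25;8;14m[48;2;21;7;12m🬂[0m
[38;2;18;7;11m[48;2;15;6;10m🬂[38;2;18;7;11m[48;2;15;6;10m🬂[38;2;18;7;11m[48;2;15;6;10m🬂[38;2;18;7;11m[48;2;15;6;10m🬂[38;2;18;7;11m[48;2;15;6;10m🬂[38;2;18;7;11m[48;2;15;6;10m🬂[38;2;18;7;11m[48;2;15;6;10m🬂[38;2;18;7;11m[48;2;15;6;10m🬂[38;2;18;7;11m[48;2;15;6;10m🬂[38;2;18;7;11m[48;2;15;6;10m🬂[0m
</frame>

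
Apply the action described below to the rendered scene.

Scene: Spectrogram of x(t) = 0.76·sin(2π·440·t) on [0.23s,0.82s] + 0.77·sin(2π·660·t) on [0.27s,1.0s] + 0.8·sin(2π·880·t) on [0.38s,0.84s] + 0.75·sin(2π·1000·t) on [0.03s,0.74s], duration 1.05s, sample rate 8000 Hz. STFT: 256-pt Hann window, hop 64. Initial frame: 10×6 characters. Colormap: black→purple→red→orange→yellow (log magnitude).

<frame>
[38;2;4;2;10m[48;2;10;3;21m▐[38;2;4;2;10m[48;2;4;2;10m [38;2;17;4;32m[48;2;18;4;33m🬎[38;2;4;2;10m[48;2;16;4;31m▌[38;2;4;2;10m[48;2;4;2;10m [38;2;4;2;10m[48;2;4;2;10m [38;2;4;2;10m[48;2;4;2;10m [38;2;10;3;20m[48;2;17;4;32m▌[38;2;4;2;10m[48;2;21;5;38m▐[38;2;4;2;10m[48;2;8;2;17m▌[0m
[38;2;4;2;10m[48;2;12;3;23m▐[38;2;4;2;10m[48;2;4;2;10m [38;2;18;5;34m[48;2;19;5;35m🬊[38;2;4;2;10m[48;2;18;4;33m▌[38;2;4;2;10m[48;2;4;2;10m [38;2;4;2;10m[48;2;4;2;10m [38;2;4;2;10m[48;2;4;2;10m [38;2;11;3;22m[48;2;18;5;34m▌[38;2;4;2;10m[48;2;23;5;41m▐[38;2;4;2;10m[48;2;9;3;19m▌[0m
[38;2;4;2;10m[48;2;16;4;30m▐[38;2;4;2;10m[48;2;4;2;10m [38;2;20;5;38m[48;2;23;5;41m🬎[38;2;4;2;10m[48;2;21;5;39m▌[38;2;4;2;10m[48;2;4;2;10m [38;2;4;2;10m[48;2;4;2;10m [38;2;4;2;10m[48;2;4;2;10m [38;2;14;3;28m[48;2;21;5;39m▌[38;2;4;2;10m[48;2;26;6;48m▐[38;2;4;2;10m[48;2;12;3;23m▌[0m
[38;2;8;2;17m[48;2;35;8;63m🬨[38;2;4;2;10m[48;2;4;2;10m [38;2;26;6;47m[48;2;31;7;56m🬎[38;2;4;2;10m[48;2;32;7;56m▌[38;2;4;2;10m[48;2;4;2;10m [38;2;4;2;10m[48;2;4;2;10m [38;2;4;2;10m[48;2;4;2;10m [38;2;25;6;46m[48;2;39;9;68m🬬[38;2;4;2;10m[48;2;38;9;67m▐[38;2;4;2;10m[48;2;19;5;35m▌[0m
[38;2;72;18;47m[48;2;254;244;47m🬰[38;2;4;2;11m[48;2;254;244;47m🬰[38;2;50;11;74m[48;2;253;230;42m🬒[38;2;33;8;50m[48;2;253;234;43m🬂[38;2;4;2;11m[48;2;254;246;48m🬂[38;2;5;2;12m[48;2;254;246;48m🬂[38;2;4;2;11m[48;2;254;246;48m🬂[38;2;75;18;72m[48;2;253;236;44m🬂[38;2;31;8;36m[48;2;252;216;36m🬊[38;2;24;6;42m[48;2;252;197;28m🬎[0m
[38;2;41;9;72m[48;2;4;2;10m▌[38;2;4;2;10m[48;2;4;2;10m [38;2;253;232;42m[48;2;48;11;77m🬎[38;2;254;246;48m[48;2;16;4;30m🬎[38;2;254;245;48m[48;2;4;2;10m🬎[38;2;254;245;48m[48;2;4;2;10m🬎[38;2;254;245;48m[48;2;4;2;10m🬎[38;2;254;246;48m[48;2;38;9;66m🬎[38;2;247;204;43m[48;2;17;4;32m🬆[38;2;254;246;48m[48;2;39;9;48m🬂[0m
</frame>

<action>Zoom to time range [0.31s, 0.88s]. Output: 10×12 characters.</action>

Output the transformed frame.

<frame>
[38;2;4;2;10m[48;2;4;2;11m▌[38;2;18;4;33m[48;2;4;2;10m▌[38;2;4;2;10m[48;2;4;2;10m [38;2;4;2;10m[48;2;4;2;10m [38;2;4;2;10m[48;2;4;2;10m [38;2;4;2;10m[48;2;4;2;10m [38;2;4;2;10m[48;2;4;2;10m [38;2;4;2;10m[48;2;10;3;21m▌[38;2;6;2;13m[48;2;4;2;10m▌[38;2;19;5;35m[48;2;20;5;37m▌[0m
[38;2;4;2;10m[48;2;4;2;11m▌[38;2;18;5;34m[48;2;4;2;10m▌[38;2;4;2;10m[48;2;4;2;10m [38;2;4;2;10m[48;2;4;2;10m [38;2;4;2;10m[48;2;4;2;10m [38;2;4;2;10m[48;2;4;2;10m [38;2;4;2;10m[48;2;4;2;10m [38;2;4;2;10m[48;2;11;3;21m▌[38;2;4;2;10m[48;2;6;2;13m▐[38;2;19;5;35m[48;2;20;5;38m▌[0m
[38;2;4;2;10m[48;2;4;2;11m▌[38;2;4;2;10m[48;2;18;5;34m▐[38;2;4;2;10m[48;2;4;2;10m [38;2;4;2;10m[48;2;4;2;10m [38;2;4;2;10m[48;2;4;2;10m [38;2;4;2;10m[48;2;4;2;10m [38;2;4;2;10m[48;2;4;2;10m [38;2;4;2;10m[48;2;11;3;22m▌[38;2;6;2;14m[48;2;4;2;10m▌[38;2;19;5;36m[48;2;21;5;39m▌[0m
[38;2;4;2;10m[48;2;4;2;11m▌[38;2;4;2;10m[48;2;19;5;36m▐[38;2;4;2;10m[48;2;4;2;10m [38;2;4;2;10m[48;2;4;2;10m [38;2;4;2;10m[48;2;4;2;10m [38;2;4;2;10m[48;2;4;2;10m [38;2;4;2;10m[48;2;4;2;10m [38;2;4;2;10m[48;2;12;3;24m▌[38;2;4;2;10m[48;2;6;2;14m▐[38;2;20;5;37m[48;2;22;5;41m▌[0m
[38;2;4;2;10m[48;2;4;2;11m▌[38;2;4;2;10m[48;2;21;5;39m▐[38;2;4;2;10m[48;2;4;2;10m [38;2;4;2;10m[48;2;4;2;10m [38;2;4;2;10m[48;2;4;2;10m [38;2;4;2;10m[48;2;4;2;10m [38;2;4;2;10m[48;2;4;2;10m [38;2;4;2;10m[48;2;14;4;27m▌[38;2;4;2;10m[48;2;7;2;15m▐[38;2;21;5;40m[48;2;24;6;44m▌[0m
[38;2;4;2;10m[48;2;5;2;11m🬝[38;2;4;2;10m[48;2;24;6;44m▐[38;2;4;2;10m[48;2;4;2;10m [38;2;4;2;10m[48;2;4;2;10m [38;2;4;2;10m[48;2;4;2;10m [38;2;4;2;10m[48;2;4;2;10m [38;2;4;2;10m[48;2;4;2;10m [38;2;4;2;10m[48;2;17;4;32m▌[38;2;4;2;10m[48;2;8;2;17m▐[38;2;24;6;43m[48;2;27;6;49m🬕[0m
[38;2;4;2;10m[48;2;5;2;11m▌[38;2;4;2;10m[48;2;28;6;51m▐[38;2;4;2;10m[48;2;4;2;10m [38;2;4;2;10m[48;2;4;2;10m [38;2;4;2;10m[48;2;4;2;10m [38;2;4;2;10m[48;2;4;2;10m [38;2;4;2;10m[48;2;4;2;10m [38;2;4;2;10m[48;2;22;5;41m▌[38;2;4;2;10m[48;2;10;3;21m▐[38;2;26;6;47m[48;2;31;7;56m▌[0m
[38;2;4;2;10m[48;2;5;2;12m▌[38;2;4;2;10m[48;2;36;8;65m▐[38;2;4;2;10m[48;2;4;2;10m [38;2;4;2;10m[48;2;4;2;10m [38;2;4;2;10m[48;2;4;2;10m [38;2;4;2;10m[48;2;4;2;10m [38;2;4;2;10m[48;2;4;2;10m [38;2;4;2;10m[48;2;34;8;61m▌[38;2;4;2;10m[48;2;16;4;30m▐[38;2;31;7;56m[48;2;41;9;73m🬕[0m
[38;2;5;2;11m[48;2;254;243;47m🬎[38;2;32;8;47m[48;2;254;246;48m🬎[38;2;4;2;10m[48;2;254;243;47m🬎[38;2;4;2;11m[48;2;254;244;47m🬎[38;2;4;2;11m[48;2;254;244;47m🬎[38;2;4;2;10m[48;2;254;243;47m🬎[38;2;4;2;10m[48;2;254;243;47m🬎[38;2;48;12;48m[48;2;254;244;47m🬎[38;2;11;3;21m[48;2;58;14;81m🬨[38;2;48;11;74m[48;2;161;41;82m🬝[0m
[38;2;10;3;21m[48;2;251;186;23m🬋[38;2;254;248;49m[48;2;252;202;30m🬋[38;2;254;248;49m[48;2;252;200;29m🬋[38;2;254;248;49m[48;2;252;199;29m🬋[38;2;254;248;49m[48;2;252;200;29m🬋[38;2;254;248;49m[48;2;252;200;29m🬋[38;2;254;248;49m[48;2;252;200;29m🬋[38;2;254;248;49m[48;2;252;200;29m🬋[38;2;254;248;49m[48;2;252;201;29m🬋[38;2;254;246;48m[48;2;252;202;30m🬋[0m
[38;2;254;244;47m[48;2;251;189;25m🬰[38;2;254;245;47m[48;2;251;189;25m🬰[38;2;254;244;47m[48;2;251;189;25m🬰[38;2;254;244;47m[48;2;251;189;25m🬰[38;2;254;244;47m[48;2;251;189;25m🬰[38;2;254;244;47m[48;2;251;189;25m🬰[38;2;254;244;47m[48;2;251;189;25m🬰[38;2;251;190;25m[48;2;254;245;47m🬋[38;2;254;244;47m[48;2;251;189;25m🬰[38;2;253;232;42m[48;2;74;17;88m🬕[0m
[38;2;6;2;14m[48;2;4;2;10m🬂[38;2;30;7;54m[48;2;4;2;11m▌[38;2;6;2;14m[48;2;4;2;10m🬂[38;2;6;2;13m[48;2;4;2;10m🬂[38;2;6;2;14m[48;2;4;2;10m🬂[38;2;6;2;14m[48;2;4;2;10m🬂[38;2;6;2;14m[48;2;4;2;10m🬂[38;2;35;8;62m[48;2;4;2;11m▐[38;2;16;4;30m[48;2;4;2;11m▌[38;2;119;30;85m[48;2;31;7;55m🬀[0m
</frame>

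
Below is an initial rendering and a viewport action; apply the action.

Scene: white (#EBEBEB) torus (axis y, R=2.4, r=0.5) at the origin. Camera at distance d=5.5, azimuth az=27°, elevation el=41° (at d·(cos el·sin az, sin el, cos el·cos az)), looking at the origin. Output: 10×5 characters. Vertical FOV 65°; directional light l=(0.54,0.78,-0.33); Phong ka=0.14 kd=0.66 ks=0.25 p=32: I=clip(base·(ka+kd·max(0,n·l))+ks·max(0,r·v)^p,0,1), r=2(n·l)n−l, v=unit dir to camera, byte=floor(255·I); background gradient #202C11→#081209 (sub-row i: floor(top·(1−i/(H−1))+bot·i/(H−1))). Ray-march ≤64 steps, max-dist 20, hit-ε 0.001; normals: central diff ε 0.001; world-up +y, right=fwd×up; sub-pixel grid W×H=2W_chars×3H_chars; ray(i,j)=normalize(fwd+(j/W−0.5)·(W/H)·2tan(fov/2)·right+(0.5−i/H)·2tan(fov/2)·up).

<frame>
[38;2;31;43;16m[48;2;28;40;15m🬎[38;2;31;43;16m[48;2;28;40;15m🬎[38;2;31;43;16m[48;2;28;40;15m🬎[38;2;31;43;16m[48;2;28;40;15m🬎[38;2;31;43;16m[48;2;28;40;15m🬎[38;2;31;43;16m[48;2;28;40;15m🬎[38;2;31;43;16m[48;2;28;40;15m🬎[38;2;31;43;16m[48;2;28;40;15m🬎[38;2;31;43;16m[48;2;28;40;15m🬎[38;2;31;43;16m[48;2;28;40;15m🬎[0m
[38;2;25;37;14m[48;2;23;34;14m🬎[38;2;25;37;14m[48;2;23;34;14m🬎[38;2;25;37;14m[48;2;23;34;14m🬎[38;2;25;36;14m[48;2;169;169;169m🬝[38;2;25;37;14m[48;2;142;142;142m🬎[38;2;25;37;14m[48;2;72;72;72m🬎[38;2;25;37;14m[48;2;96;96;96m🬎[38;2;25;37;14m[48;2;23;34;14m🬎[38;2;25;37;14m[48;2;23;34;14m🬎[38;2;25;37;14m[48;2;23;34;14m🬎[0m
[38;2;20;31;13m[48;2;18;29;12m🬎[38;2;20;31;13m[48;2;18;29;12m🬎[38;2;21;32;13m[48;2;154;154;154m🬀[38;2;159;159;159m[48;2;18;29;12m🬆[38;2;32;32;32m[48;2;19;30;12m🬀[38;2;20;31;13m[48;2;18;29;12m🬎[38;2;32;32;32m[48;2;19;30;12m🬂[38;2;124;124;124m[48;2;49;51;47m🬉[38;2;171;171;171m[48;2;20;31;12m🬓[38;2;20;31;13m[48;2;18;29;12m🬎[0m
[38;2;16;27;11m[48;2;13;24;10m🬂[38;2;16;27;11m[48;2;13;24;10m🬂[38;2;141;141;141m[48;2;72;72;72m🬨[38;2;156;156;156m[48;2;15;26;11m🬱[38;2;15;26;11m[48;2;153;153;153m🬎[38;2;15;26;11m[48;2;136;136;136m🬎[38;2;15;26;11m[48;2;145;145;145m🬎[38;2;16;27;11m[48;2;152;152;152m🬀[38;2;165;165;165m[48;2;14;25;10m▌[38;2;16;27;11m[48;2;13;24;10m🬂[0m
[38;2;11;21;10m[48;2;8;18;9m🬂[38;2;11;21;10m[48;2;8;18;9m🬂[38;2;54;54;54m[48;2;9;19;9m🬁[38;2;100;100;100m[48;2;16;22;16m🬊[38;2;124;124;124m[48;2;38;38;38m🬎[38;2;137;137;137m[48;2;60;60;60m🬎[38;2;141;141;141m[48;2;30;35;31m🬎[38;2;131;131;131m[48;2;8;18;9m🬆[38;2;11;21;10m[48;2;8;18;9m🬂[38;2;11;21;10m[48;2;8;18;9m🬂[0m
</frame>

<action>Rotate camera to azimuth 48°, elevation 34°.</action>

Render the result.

<frame>
[38;2;31;43;16m[48;2;28;40;15m🬎[38;2;31;43;16m[48;2;28;40;15m🬎[38;2;31;43;16m[48;2;28;40;15m🬎[38;2;31;43;16m[48;2;28;40;15m🬎[38;2;31;43;16m[48;2;28;40;15m🬎[38;2;31;43;16m[48;2;28;40;15m🬎[38;2;31;43;16m[48;2;28;40;15m🬎[38;2;31;43;16m[48;2;28;40;15m🬎[38;2;31;43;16m[48;2;28;40;15m🬎[38;2;31;43;16m[48;2;28;40;15m🬎[0m
[38;2;25;37;14m[48;2;23;34;14m🬎[38;2;25;37;14m[48;2;23;34;14m🬎[38;2;25;37;14m[48;2;23;34;14m🬎[38;2;25;36;14m[48;2;127;127;127m🬝[38;2;25;37;14m[48;2;167;167;167m🬎[38;2;25;37;14m[48;2;138;138;138m🬎[38;2;25;37;14m[48;2;148;148;148m🬎[38;2;25;37;14m[48;2;23;34;14m🬎[38;2;25;37;14m[48;2;23;34;14m🬎[38;2;25;37;14m[48;2;23;34;14m🬎[0m
[38;2;20;31;13m[48;2;18;29;12m🬎[38;2;20;31;13m[48;2;18;29;12m🬎[38;2;21;32;13m[48;2;151;151;151m🬀[38;2;171;171;171m[48;2;18;29;12m🬆[38;2;115;115;115m[48;2;25;34;20m🬀[38;2;32;32;32m[48;2;19;30;12m🬂[38;2;32;32;32m[48;2;19;30;12m🬂[38;2;166;166;166m[48;2;62;64;61m🬁[38;2;170;170;170m[48;2;20;31;12m🬓[38;2;20;31;13m[48;2;18;29;12m🬎[0m
[38;2;16;27;11m[48;2;13;24;10m🬂[38;2;16;27;11m[48;2;13;24;10m🬂[38;2;133;133;133m[48;2;75;75;75m🬨[38;2;16;27;11m[48;2;144;144;144m🬁[38;2;15;26;11m[48;2;153;153;153m🬎[38;2;15;26;11m[48;2;156;156;156m🬎[38;2;15;26;11m[48;2;153;153;153m🬆[38;2;32;32;32m[48;2;173;173;173m🬀[38;2;170;170;170m[48;2;14;25;10m▌[38;2;16;27;11m[48;2;13;24;10m🬂[0m
[38;2;11;21;10m[48;2;8;18;9m🬂[38;2;11;21;10m[48;2;8;18;9m🬂[38;2;47;47;47m[48;2;9;19;9m🬁[38;2;104;104;104m[48;2;26;31;27m🬂[38;2;114;114;114m[48;2;8;18;9m🬎[38;2;131;131;131m[48;2;8;18;9m🬎[38;2;134;134;134m[48;2;8;18;9m🬎[38;2;144;144;144m[48;2;24;31;24m🬂[38;2;11;21;10m[48;2;8;18;9m🬂[38;2;11;21;10m[48;2;8;18;9m🬂[0m
</frame>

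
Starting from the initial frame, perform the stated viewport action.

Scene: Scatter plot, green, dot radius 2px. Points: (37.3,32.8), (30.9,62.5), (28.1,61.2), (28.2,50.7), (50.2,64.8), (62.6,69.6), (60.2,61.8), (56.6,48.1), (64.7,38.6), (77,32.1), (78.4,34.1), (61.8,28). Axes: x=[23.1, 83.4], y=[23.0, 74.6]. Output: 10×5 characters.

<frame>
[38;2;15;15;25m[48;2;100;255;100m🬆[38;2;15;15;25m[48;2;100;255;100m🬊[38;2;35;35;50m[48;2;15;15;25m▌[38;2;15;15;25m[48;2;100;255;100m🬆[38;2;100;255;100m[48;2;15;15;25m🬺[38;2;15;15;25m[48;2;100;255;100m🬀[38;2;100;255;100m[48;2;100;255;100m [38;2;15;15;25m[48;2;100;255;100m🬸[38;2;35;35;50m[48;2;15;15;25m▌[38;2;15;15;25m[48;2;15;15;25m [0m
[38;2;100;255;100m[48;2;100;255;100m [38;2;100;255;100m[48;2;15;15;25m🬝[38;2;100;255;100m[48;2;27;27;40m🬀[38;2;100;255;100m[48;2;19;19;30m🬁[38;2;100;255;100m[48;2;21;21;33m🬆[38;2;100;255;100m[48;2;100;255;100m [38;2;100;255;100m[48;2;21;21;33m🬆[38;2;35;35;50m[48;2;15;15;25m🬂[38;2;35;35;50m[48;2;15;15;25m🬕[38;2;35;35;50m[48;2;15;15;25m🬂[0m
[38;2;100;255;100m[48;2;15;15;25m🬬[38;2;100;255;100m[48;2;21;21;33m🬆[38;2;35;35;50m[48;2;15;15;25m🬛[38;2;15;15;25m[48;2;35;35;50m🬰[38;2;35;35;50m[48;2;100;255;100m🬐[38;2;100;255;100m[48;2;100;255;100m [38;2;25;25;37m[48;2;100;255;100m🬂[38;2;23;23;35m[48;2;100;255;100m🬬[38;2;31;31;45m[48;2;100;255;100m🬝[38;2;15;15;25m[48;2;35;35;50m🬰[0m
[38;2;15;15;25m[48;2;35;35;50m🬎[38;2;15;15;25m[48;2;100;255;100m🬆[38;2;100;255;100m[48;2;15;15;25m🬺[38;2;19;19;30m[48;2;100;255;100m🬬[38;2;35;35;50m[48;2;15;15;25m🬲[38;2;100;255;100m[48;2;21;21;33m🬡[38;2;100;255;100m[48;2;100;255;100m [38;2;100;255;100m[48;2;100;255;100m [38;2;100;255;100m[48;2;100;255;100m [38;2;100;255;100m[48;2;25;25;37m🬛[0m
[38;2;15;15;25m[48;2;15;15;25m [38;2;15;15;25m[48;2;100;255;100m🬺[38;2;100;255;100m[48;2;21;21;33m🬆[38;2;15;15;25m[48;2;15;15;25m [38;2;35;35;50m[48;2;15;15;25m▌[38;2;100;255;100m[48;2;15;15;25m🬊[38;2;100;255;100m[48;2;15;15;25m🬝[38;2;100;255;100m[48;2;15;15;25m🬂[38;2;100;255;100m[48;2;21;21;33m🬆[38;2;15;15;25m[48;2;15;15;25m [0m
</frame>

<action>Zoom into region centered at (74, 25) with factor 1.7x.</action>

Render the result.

<frame>
[38;2;15;15;25m[48;2;15;15;25m [38;2;100;255;100m[48;2;15;15;25m🬊[38;2;100;255;100m[48;2;15;15;25m🬝[38;2;100;255;100m[48;2;15;15;25m🬀[38;2;27;27;40m[48;2;100;255;100m🬝[38;2;15;15;25m[48;2;100;255;100m🬀[38;2;21;21;33m[48;2;100;255;100m🬊[38;2;15;15;25m[48;2;15;15;25m [38;2;35;35;50m[48;2;15;15;25m▌[38;2;15;15;25m[48;2;15;15;25m [0m
[38;2;28;28;41m[48;2;100;255;100m🬆[38;2;100;255;100m[48;2;35;35;50m🬺[38;2;27;27;40m[48;2;100;255;100m🬬[38;2;35;35;50m[48;2;15;15;25m🬂[38;2;100;255;100m[48;2;27;27;40m🬁[38;2;100;255;100m[48;2;15;15;25m🬬[38;2;100;255;100m[48;2;21;21;33m🬆[38;2;35;35;50m[48;2;15;15;25m🬂[38;2;35;35;50m[48;2;15;15;25m🬕[38;2;35;35;50m[48;2;15;15;25m🬂[0m
[38;2;23;23;35m[48;2;100;255;100m🬺[38;2;100;255;100m[48;2;21;21;33m🬆[38;2;35;35;50m[48;2;15;15;25m🬛[38;2;15;15;25m[48;2;35;35;50m🬰[38;2;35;35;50m[48;2;15;15;25m🬛[38;2;15;15;25m[48;2;35;35;50m🬰[38;2;35;35;50m[48;2;15;15;25m🬛[38;2;15;15;25m[48;2;35;35;50m🬰[38;2;35;35;50m[48;2;15;15;25m🬛[38;2;15;15;25m[48;2;35;35;50m🬰[0m
[38;2;15;15;25m[48;2;35;35;50m🬎[38;2;15;15;25m[48;2;35;35;50m🬎[38;2;35;35;50m[48;2;15;15;25m🬲[38;2;15;15;25m[48;2;35;35;50m🬎[38;2;35;35;50m[48;2;15;15;25m🬲[38;2;15;15;25m[48;2;35;35;50m🬎[38;2;35;35;50m[48;2;15;15;25m🬲[38;2;15;15;25m[48;2;35;35;50m🬎[38;2;35;35;50m[48;2;15;15;25m🬲[38;2;15;15;25m[48;2;35;35;50m🬎[0m
[38;2;15;15;25m[48;2;15;15;25m [38;2;15;15;25m[48;2;15;15;25m [38;2;35;35;50m[48;2;15;15;25m▌[38;2;15;15;25m[48;2;15;15;25m [38;2;35;35;50m[48;2;15;15;25m▌[38;2;15;15;25m[48;2;15;15;25m [38;2;35;35;50m[48;2;15;15;25m▌[38;2;15;15;25m[48;2;15;15;25m [38;2;35;35;50m[48;2;15;15;25m▌[38;2;15;15;25m[48;2;15;15;25m [0m
</frame>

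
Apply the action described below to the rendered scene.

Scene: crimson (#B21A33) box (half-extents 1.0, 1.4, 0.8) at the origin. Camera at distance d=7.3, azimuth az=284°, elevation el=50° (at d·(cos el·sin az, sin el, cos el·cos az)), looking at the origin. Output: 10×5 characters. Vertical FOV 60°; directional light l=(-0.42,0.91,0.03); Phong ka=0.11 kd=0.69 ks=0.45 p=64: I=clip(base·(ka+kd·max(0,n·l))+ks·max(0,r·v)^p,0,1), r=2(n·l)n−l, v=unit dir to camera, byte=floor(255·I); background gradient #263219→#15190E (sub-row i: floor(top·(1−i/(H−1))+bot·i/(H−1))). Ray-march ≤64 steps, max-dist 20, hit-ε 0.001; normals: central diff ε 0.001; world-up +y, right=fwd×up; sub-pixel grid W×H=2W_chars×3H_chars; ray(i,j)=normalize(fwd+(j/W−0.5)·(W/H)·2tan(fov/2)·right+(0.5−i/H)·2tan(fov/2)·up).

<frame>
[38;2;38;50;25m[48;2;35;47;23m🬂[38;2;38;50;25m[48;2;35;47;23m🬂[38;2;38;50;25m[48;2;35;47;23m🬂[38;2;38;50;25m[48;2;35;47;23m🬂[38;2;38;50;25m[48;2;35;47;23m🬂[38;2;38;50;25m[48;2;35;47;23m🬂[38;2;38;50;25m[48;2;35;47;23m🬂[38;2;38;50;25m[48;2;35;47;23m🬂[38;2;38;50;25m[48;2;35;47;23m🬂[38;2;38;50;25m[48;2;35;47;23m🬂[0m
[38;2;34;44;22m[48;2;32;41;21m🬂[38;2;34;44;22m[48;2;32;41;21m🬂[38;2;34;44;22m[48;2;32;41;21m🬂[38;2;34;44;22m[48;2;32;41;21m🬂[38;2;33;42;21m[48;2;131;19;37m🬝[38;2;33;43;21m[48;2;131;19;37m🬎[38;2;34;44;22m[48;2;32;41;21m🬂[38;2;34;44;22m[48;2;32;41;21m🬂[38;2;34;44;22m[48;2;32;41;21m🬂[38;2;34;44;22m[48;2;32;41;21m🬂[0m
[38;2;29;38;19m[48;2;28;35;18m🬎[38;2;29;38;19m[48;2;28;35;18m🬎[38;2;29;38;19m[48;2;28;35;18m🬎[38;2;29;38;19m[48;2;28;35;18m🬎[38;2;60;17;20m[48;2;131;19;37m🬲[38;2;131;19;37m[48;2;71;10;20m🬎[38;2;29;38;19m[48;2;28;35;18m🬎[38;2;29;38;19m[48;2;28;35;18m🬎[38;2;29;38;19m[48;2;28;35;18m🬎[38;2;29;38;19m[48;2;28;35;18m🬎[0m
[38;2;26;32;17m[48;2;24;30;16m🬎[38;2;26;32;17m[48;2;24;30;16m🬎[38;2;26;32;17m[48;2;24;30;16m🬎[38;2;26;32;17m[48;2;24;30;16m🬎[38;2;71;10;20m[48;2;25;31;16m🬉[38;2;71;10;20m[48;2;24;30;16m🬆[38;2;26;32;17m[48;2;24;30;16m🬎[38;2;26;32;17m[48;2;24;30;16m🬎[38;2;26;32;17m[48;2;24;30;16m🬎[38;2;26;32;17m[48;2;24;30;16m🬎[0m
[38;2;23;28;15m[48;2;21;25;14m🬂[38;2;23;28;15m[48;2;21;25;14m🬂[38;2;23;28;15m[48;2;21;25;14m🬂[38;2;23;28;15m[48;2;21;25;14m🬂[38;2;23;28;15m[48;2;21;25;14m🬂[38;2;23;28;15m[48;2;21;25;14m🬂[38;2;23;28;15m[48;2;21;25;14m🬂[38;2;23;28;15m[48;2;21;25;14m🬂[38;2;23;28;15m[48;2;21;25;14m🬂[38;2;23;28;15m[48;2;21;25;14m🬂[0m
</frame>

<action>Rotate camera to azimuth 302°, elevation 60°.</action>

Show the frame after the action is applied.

<frame>
[38;2;38;50;25m[48;2;35;47;23m🬂[38;2;38;50;25m[48;2;35;47;23m🬂[38;2;38;50;25m[48;2;35;47;23m🬂[38;2;38;50;25m[48;2;35;47;23m🬂[38;2;38;50;25m[48;2;35;47;23m🬂[38;2;38;50;25m[48;2;35;47;23m🬂[38;2;38;50;25m[48;2;35;47;23m🬂[38;2;38;50;25m[48;2;35;47;23m🬂[38;2;38;50;25m[48;2;35;47;23m🬂[38;2;38;50;25m[48;2;35;47;23m🬂[0m
[38;2;34;44;22m[48;2;32;41;21m🬂[38;2;34;44;22m[48;2;32;41;21m🬂[38;2;34;44;22m[48;2;32;41;21m🬂[38;2;34;44;22m[48;2;32;41;21m🬂[38;2;33;42;21m[48;2;131;19;37m🬝[38;2;33;43;21m[48;2;131;19;37m🬎[38;2;34;44;22m[48;2;32;41;21m🬂[38;2;34;44;22m[48;2;32;41;21m🬂[38;2;34;44;22m[48;2;32;41;21m🬂[38;2;34;44;22m[48;2;32;41;21m🬂[0m
[38;2;29;38;19m[48;2;28;35;18m🬎[38;2;29;38;19m[48;2;28;35;18m🬎[38;2;29;38;19m[48;2;28;35;18m🬎[38;2;29;38;19m[48;2;28;35;18m🬎[38;2;131;19;37m[48;2;71;10;20m🬎[38;2;131;19;37m[48;2;23;3;6m🬝[38;2;131;19;37m[48;2;27;29;16m🬀[38;2;29;38;19m[48;2;28;35;18m🬎[38;2;29;38;19m[48;2;28;35;18m🬎[38;2;29;38;19m[48;2;28;35;18m🬎[0m
[38;2;26;32;17m[48;2;24;30;16m🬎[38;2;26;32;17m[48;2;24;30;16m🬎[38;2;26;32;17m[48;2;24;30;16m🬎[38;2;26;32;17m[48;2;24;30;16m🬎[38;2;71;10;20m[48;2;25;31;16m🬁[38;2;71;10;20m[48;2;24;23;13m🬄[38;2;26;32;17m[48;2;24;30;16m🬎[38;2;26;32;17m[48;2;24;30;16m🬎[38;2;26;32;17m[48;2;24;30;16m🬎[38;2;26;32;17m[48;2;24;30;16m🬎[0m
[38;2;23;28;15m[48;2;21;25;14m🬂[38;2;23;28;15m[48;2;21;25;14m🬂[38;2;23;28;15m[48;2;21;25;14m🬂[38;2;23;28;15m[48;2;21;25;14m🬂[38;2;23;28;15m[48;2;21;25;14m🬂[38;2;23;28;15m[48;2;21;25;14m🬂[38;2;23;28;15m[48;2;21;25;14m🬂[38;2;23;28;15m[48;2;21;25;14m🬂[38;2;23;28;15m[48;2;21;25;14m🬂[38;2;23;28;15m[48;2;21;25;14m🬂[0m
</frame>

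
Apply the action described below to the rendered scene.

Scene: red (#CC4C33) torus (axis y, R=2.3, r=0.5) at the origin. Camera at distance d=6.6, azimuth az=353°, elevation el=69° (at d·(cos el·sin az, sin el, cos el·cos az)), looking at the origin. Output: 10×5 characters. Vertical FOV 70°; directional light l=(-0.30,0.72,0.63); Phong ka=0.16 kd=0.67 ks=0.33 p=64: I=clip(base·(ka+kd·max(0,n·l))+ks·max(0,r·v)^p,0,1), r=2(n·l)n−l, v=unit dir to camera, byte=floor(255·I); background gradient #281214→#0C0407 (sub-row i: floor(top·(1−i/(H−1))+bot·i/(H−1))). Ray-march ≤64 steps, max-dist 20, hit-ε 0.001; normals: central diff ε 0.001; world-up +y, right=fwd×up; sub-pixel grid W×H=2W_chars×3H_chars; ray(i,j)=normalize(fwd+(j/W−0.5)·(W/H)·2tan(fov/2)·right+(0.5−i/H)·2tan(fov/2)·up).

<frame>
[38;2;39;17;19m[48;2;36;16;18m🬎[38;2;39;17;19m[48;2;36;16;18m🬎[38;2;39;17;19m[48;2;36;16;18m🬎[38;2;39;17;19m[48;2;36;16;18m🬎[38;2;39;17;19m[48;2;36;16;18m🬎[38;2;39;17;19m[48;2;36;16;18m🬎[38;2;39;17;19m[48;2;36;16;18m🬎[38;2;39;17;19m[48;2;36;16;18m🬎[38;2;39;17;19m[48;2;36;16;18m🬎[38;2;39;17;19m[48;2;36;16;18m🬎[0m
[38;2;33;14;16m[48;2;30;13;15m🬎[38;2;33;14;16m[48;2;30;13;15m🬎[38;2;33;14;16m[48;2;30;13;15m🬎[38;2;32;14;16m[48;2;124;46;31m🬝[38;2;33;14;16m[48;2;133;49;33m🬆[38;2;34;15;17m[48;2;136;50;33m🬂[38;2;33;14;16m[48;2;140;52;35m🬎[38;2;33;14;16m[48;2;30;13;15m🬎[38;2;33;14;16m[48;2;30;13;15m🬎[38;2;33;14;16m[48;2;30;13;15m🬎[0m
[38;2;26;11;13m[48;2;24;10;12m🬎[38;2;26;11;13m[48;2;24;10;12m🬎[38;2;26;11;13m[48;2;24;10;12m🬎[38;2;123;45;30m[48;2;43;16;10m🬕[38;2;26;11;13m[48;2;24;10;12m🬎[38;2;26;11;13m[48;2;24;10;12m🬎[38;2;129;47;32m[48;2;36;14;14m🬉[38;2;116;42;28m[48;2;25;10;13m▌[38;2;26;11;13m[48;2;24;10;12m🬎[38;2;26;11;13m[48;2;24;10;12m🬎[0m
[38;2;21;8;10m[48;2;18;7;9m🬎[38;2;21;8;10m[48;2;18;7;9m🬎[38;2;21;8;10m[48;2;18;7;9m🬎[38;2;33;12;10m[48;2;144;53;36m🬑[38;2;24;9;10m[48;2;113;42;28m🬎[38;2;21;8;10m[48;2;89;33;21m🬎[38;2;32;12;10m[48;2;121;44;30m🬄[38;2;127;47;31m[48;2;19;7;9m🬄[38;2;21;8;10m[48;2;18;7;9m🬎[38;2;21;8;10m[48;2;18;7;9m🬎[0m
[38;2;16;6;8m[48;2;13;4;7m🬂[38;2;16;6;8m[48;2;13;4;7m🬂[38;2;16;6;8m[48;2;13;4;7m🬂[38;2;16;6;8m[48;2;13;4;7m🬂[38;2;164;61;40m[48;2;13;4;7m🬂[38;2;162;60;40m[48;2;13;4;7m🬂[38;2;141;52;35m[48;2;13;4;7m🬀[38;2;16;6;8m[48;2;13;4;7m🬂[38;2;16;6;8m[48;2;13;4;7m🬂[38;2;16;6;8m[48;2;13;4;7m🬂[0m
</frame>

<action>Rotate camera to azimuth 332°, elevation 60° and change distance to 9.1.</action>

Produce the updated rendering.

<frame>
[38;2;39;17;19m[48;2;36;16;18m🬎[38;2;39;17;19m[48;2;36;16;18m🬎[38;2;39;17;19m[48;2;36;16;18m🬎[38;2;39;17;19m[48;2;36;16;18m🬎[38;2;39;17;19m[48;2;36;16;18m🬎[38;2;39;17;19m[48;2;36;16;18m🬎[38;2;39;17;19m[48;2;36;16;18m🬎[38;2;39;17;19m[48;2;36;16;18m🬎[38;2;39;17;19m[48;2;36;16;18m🬎[38;2;39;17;19m[48;2;36;16;18m🬎[0m
[38;2;33;14;16m[48;2;30;13;15m🬎[38;2;33;14;16m[48;2;30;13;15m🬎[38;2;33;14;16m[48;2;30;13;15m🬎[38;2;33;14;16m[48;2;30;13;15m🬎[38;2;33;14;16m[48;2;30;13;15m🬎[38;2;116;43;29m[48;2;32;14;16m🬏[38;2;33;14;16m[48;2;30;13;15m🬎[38;2;33;14;16m[48;2;30;13;15m🬎[38;2;33;14;16m[48;2;30;13;15m🬎[38;2;33;14;16m[48;2;30;13;15m🬎[0m
[38;2;26;11;13m[48;2;24;10;12m🬎[38;2;26;11;13m[48;2;24;10;12m🬎[38;2;26;11;13m[48;2;24;10;12m🬎[38;2;26;10;13m[48;2;126;47;31m🬕[38;2;136;50;34m[48;2;36;14;13m🬂[38;2;124;46;31m[48;2;25;10;12m🬁[38;2;133;49;33m[48;2;37;14;13m🬧[38;2;26;11;13m[48;2;24;10;12m🬎[38;2;26;11;13m[48;2;24;10;12m🬎[38;2;26;11;13m[48;2;24;10;12m🬎[0m
[38;2;21;8;10m[48;2;18;7;9m🬎[38;2;21;8;10m[48;2;18;7;9m🬎[38;2;21;8;10m[48;2;18;7;9m🬎[38;2;128;47;32m[48;2;19;7;9m🬁[38;2;136;50;34m[48;2;19;7;9m🬌[38;2;141;52;35m[48;2;20;8;10m🬋[38;2;132;49;32m[48;2;18;7;9m🬆[38;2;21;8;10m[48;2;18;7;9m🬎[38;2;21;8;10m[48;2;18;7;9m🬎[38;2;21;8;10m[48;2;18;7;9m🬎[0m
[38;2;16;6;8m[48;2;13;4;7m🬂[38;2;16;6;8m[48;2;13;4;7m🬂[38;2;16;6;8m[48;2;13;4;7m🬂[38;2;16;6;8m[48;2;13;4;7m🬂[38;2;16;6;8m[48;2;13;4;7m🬂[38;2;16;6;8m[48;2;13;4;7m🬂[38;2;16;6;8m[48;2;13;4;7m🬂[38;2;16;6;8m[48;2;13;4;7m🬂[38;2;16;6;8m[48;2;13;4;7m🬂[38;2;16;6;8m[48;2;13;4;7m🬂[0m
</frame>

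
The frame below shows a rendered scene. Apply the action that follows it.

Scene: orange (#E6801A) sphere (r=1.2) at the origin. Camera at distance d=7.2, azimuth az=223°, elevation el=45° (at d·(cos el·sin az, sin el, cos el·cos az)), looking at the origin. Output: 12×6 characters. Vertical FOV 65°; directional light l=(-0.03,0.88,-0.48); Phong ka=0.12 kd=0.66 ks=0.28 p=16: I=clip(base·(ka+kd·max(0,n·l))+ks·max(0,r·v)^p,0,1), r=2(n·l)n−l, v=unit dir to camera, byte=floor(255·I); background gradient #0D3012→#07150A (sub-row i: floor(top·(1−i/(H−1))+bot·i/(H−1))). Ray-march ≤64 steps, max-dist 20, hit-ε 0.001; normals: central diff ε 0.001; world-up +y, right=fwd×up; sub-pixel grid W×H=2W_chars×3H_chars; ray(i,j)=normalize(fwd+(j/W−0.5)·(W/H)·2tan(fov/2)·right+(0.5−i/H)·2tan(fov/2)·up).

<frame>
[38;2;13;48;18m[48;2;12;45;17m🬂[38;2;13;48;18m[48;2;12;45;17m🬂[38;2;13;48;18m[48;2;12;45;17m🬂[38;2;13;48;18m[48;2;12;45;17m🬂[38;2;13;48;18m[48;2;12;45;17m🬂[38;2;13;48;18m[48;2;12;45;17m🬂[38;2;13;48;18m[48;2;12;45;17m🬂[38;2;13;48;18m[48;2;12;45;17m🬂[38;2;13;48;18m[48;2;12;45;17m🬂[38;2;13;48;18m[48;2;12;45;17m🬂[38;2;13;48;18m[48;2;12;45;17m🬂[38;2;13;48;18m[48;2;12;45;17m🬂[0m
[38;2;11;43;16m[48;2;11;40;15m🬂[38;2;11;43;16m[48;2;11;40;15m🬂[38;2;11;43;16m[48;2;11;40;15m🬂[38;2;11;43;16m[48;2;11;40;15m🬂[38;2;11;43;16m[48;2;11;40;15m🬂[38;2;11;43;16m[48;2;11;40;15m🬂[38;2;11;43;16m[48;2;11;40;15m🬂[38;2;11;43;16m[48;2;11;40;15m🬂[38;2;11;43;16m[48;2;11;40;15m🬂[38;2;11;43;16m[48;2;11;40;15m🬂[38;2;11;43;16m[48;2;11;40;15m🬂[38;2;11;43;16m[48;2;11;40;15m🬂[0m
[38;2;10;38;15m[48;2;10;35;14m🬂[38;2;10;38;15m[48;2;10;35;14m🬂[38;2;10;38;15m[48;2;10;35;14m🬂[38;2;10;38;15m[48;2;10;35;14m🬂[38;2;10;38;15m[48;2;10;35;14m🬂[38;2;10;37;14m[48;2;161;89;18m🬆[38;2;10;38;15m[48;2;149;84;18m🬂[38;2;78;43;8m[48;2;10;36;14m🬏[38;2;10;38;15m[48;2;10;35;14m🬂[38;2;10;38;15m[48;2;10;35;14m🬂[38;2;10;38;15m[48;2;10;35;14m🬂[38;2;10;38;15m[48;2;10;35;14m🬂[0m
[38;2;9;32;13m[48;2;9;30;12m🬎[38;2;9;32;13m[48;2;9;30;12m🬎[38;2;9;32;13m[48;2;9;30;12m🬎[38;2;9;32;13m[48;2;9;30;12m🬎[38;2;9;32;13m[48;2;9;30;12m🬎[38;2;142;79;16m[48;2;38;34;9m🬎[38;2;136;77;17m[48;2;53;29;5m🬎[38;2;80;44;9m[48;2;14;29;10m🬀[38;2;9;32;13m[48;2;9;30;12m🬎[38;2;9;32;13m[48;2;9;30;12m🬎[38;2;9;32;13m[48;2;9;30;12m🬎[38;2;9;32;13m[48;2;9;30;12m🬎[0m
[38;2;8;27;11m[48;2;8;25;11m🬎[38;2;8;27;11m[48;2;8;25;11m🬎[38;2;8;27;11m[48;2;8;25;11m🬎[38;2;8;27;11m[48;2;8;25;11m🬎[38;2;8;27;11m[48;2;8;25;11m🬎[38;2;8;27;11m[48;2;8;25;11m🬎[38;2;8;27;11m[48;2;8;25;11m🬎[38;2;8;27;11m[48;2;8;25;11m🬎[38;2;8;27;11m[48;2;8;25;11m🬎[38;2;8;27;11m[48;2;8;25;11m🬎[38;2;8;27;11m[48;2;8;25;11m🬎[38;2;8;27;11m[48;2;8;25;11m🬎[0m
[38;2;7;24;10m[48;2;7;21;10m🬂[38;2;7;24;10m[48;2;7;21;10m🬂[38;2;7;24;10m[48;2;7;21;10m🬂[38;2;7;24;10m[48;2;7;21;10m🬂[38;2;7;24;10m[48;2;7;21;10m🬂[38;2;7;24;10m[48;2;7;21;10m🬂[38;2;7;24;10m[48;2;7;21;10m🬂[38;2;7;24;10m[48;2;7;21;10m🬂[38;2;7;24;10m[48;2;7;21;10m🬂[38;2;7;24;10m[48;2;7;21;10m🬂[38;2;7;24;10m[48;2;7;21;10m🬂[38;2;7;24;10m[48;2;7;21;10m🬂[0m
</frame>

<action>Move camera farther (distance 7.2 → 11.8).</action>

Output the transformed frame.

<frame>
[38;2;13;48;18m[48;2;12;45;17m🬂[38;2;13;48;18m[48;2;12;45;17m🬂[38;2;13;48;18m[48;2;12;45;17m🬂[38;2;13;48;18m[48;2;12;45;17m🬂[38;2;13;48;18m[48;2;12;45;17m🬂[38;2;13;48;18m[48;2;12;45;17m🬂[38;2;13;48;18m[48;2;12;45;17m🬂[38;2;13;48;18m[48;2;12;45;17m🬂[38;2;13;48;18m[48;2;12;45;17m🬂[38;2;13;48;18m[48;2;12;45;17m🬂[38;2;13;48;18m[48;2;12;45;17m🬂[38;2;13;48;18m[48;2;12;45;17m🬂[0m
[38;2;11;43;16m[48;2;11;40;15m🬂[38;2;11;43;16m[48;2;11;40;15m🬂[38;2;11;43;16m[48;2;11;40;15m🬂[38;2;11;43;16m[48;2;11;40;15m🬂[38;2;11;43;16m[48;2;11;40;15m🬂[38;2;11;43;16m[48;2;11;40;15m🬂[38;2;11;43;16m[48;2;11;40;15m🬂[38;2;11;43;16m[48;2;11;40;15m🬂[38;2;11;43;16m[48;2;11;40;15m🬂[38;2;11;43;16m[48;2;11;40;15m🬂[38;2;11;43;16m[48;2;11;40;15m🬂[38;2;11;43;16m[48;2;11;40;15m🬂[0m
[38;2;10;38;15m[48;2;10;35;14m🬂[38;2;10;38;15m[48;2;10;35;14m🬂[38;2;10;38;15m[48;2;10;35;14m🬂[38;2;10;38;15m[48;2;10;35;14m🬂[38;2;10;38;15m[48;2;10;35;14m🬂[38;2;10;36;14m[48;2;136;75;15m🬝[38;2;22;37;13m[48;2;165;92;18m🬬[38;2;10;38;15m[48;2;10;35;14m🬂[38;2;10;38;15m[48;2;10;35;14m🬂[38;2;10;38;15m[48;2;10;35;14m🬂[38;2;10;38;15m[48;2;10;35;14m🬂[38;2;10;38;15m[48;2;10;35;14m🬂[0m
[38;2;9;32;13m[48;2;9;30;12m🬎[38;2;9;32;13m[48;2;9;30;12m🬎[38;2;9;32;13m[48;2;9;30;12m🬎[38;2;9;32;13m[48;2;9;30;12m🬎[38;2;9;32;13m[48;2;9;30;12m🬎[38;2;160;89;18m[48;2;19;31;11m🬁[38;2;136;78;19m[48;2;35;32;9m🬂[38;2;9;32;13m[48;2;9;30;12m🬎[38;2;9;32;13m[48;2;9;30;12m🬎[38;2;9;32;13m[48;2;9;30;12m🬎[38;2;9;32;13m[48;2;9;30;12m🬎[38;2;9;32;13m[48;2;9;30;12m🬎[0m
[38;2;8;27;11m[48;2;8;25;11m🬎[38;2;8;27;11m[48;2;8;25;11m🬎[38;2;8;27;11m[48;2;8;25;11m🬎[38;2;8;27;11m[48;2;8;25;11m🬎[38;2;8;27;11m[48;2;8;25;11m🬎[38;2;8;27;11m[48;2;8;25;11m🬎[38;2;8;27;11m[48;2;8;25;11m🬎[38;2;8;27;11m[48;2;8;25;11m🬎[38;2;8;27;11m[48;2;8;25;11m🬎[38;2;8;27;11m[48;2;8;25;11m🬎[38;2;8;27;11m[48;2;8;25;11m🬎[38;2;8;27;11m[48;2;8;25;11m🬎[0m
[38;2;7;24;10m[48;2;7;21;10m🬂[38;2;7;24;10m[48;2;7;21;10m🬂[38;2;7;24;10m[48;2;7;21;10m🬂[38;2;7;24;10m[48;2;7;21;10m🬂[38;2;7;24;10m[48;2;7;21;10m🬂[38;2;7;24;10m[48;2;7;21;10m🬂[38;2;7;24;10m[48;2;7;21;10m🬂[38;2;7;24;10m[48;2;7;21;10m🬂[38;2;7;24;10m[48;2;7;21;10m🬂[38;2;7;24;10m[48;2;7;21;10m🬂[38;2;7;24;10m[48;2;7;21;10m🬂[38;2;7;24;10m[48;2;7;21;10m🬂[0m
</frame>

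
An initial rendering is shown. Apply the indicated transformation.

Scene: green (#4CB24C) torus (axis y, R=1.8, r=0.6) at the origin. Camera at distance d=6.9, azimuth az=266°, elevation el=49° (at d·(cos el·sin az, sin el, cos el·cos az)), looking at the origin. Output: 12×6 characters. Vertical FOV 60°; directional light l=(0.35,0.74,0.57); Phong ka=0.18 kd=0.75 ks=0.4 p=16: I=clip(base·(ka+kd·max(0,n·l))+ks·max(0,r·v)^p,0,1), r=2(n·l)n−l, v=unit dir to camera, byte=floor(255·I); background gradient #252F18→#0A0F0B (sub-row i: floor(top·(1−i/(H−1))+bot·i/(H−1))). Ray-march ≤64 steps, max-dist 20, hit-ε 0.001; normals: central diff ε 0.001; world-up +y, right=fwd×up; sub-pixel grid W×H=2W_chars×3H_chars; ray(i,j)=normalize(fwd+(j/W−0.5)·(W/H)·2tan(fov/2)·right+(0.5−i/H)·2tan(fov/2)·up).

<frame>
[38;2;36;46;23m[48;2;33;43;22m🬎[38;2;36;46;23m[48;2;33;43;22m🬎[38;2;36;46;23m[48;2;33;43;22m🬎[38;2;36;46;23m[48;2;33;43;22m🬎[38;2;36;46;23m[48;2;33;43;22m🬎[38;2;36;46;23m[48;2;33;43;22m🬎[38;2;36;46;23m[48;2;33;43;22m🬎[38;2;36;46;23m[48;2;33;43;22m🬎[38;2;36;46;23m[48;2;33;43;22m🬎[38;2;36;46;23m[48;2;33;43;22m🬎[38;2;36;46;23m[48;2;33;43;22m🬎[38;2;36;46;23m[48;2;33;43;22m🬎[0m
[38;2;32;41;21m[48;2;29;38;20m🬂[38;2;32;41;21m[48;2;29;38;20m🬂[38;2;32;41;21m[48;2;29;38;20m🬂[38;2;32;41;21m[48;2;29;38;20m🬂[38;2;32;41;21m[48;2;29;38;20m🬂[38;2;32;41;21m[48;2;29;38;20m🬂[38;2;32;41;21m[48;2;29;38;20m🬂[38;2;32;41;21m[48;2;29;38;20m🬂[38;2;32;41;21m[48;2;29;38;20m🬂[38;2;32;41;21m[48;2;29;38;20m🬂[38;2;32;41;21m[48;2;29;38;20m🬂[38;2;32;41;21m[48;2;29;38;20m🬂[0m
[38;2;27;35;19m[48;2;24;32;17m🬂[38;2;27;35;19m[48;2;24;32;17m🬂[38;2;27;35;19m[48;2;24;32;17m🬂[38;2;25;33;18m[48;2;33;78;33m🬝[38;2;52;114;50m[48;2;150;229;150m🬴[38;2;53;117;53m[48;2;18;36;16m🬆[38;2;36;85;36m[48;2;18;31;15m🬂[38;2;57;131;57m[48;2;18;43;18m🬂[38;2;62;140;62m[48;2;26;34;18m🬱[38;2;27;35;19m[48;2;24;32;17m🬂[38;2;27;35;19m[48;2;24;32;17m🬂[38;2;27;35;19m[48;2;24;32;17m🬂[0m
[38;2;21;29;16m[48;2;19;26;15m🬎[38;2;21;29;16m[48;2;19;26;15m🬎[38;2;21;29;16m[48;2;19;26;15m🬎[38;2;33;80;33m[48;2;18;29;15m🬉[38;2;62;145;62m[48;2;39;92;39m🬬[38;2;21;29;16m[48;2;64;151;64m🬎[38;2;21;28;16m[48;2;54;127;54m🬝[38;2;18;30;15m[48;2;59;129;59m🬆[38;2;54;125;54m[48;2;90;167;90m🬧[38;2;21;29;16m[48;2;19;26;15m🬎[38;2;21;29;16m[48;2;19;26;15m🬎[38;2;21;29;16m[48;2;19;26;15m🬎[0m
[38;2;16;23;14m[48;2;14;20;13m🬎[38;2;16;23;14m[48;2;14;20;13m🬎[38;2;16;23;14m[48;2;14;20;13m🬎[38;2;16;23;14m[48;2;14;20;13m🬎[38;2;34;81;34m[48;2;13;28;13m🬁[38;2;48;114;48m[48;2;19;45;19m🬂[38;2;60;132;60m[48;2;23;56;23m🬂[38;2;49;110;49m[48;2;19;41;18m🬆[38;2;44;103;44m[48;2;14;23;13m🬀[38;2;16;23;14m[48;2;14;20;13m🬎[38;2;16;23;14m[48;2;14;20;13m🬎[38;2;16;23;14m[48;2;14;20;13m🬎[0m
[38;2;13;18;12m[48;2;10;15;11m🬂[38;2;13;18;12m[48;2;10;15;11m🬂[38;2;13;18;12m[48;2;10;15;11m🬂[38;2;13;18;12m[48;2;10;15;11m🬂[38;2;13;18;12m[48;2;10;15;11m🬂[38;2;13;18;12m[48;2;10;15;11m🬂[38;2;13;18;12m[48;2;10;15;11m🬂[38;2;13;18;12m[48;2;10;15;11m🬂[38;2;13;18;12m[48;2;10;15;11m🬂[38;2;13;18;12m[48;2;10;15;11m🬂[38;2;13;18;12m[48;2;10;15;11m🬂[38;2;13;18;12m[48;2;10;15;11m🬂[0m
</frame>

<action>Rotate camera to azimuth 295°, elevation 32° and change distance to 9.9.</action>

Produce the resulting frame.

<frame>
[38;2;36;46;23m[48;2;33;43;22m🬎[38;2;36;46;23m[48;2;33;43;22m🬎[38;2;36;46;23m[48;2;33;43;22m🬎[38;2;36;46;23m[48;2;33;43;22m🬎[38;2;36;46;23m[48;2;33;43;22m🬎[38;2;36;46;23m[48;2;33;43;22m🬎[38;2;36;46;23m[48;2;33;43;22m🬎[38;2;36;46;23m[48;2;33;43;22m🬎[38;2;36;46;23m[48;2;33;43;22m🬎[38;2;36;46;23m[48;2;33;43;22m🬎[38;2;36;46;23m[48;2;33;43;22m🬎[38;2;36;46;23m[48;2;33;43;22m🬎[0m
[38;2;32;41;21m[48;2;29;38;20m🬂[38;2;32;41;21m[48;2;29;38;20m🬂[38;2;32;41;21m[48;2;29;38;20m🬂[38;2;32;41;21m[48;2;29;38;20m🬂[38;2;32;41;21m[48;2;29;38;20m🬂[38;2;32;41;21m[48;2;29;38;20m🬂[38;2;32;41;21m[48;2;29;38;20m🬂[38;2;32;41;21m[48;2;29;38;20m🬂[38;2;32;41;21m[48;2;29;38;20m🬂[38;2;32;41;21m[48;2;29;38;20m🬂[38;2;32;41;21m[48;2;29;38;20m🬂[38;2;32;41;21m[48;2;29;38;20m🬂[0m
[38;2;27;35;19m[48;2;24;32;17m🬂[38;2;27;35;19m[48;2;24;32;17m🬂[38;2;27;35;19m[48;2;24;32;17m🬂[38;2;27;35;19m[48;2;24;32;17m🬂[38;2;25;33;18m[48;2;49;115;49m🬝[38;2;30;50;24m[48;2;64;146;64m🬥[38;2;55;131;55m[48;2;20;33;16m🬋[38;2;24;36;18m[48;2;61;144;61m🬝[38;2;27;35;19m[48;2;24;32;17m🬂[38;2;27;35;19m[48;2;24;32;17m🬂[38;2;27;35;19m[48;2;24;32;17m🬂[38;2;27;35;19m[48;2;24;32;17m🬂[0m
[38;2;21;29;16m[48;2;19;26;15m🬎[38;2;21;29;16m[48;2;19;26;15m🬎[38;2;21;29;16m[48;2;19;26;15m🬎[38;2;21;29;16m[48;2;19;26;15m🬎[38;2;46;109;46m[48;2;19;29;15m🬁[38;2;58;138;58m[48;2;23;50;22m🬈[38;2;26;52;24m[48;2;56;130;56m🬰[38;2;86;166;86m[48;2;22;46;21m🬍[38;2;21;29;16m[48;2;19;26;15m🬎[38;2;21;29;16m[48;2;19;26;15m🬎[38;2;21;29;16m[48;2;19;26;15m🬎[38;2;21;29;16m[48;2;19;26;15m🬎[0m
[38;2;16;23;14m[48;2;14;20;13m🬎[38;2;16;23;14m[48;2;14;20;13m🬎[38;2;16;23;14m[48;2;14;20;13m🬎[38;2;16;23;14m[48;2;14;20;13m🬎[38;2;16;23;14m[48;2;14;20;13m🬎[38;2;16;23;14m[48;2;14;20;13m🬎[38;2;16;23;14m[48;2;14;20;13m🬎[38;2;16;23;14m[48;2;14;20;13m🬎[38;2;16;23;14m[48;2;14;20;13m🬎[38;2;16;23;14m[48;2;14;20;13m🬎[38;2;16;23;14m[48;2;14;20;13m🬎[38;2;16;23;14m[48;2;14;20;13m🬎[0m
[38;2;13;18;12m[48;2;10;15;11m🬂[38;2;13;18;12m[48;2;10;15;11m🬂[38;2;13;18;12m[48;2;10;15;11m🬂[38;2;13;18;12m[48;2;10;15;11m🬂[38;2;13;18;12m[48;2;10;15;11m🬂[38;2;13;18;12m[48;2;10;15;11m🬂[38;2;13;18;12m[48;2;10;15;11m🬂[38;2;13;18;12m[48;2;10;15;11m🬂[38;2;13;18;12m[48;2;10;15;11m🬂[38;2;13;18;12m[48;2;10;15;11m🬂[38;2;13;18;12m[48;2;10;15;11m🬂[38;2;13;18;12m[48;2;10;15;11m🬂[0m
</frame>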